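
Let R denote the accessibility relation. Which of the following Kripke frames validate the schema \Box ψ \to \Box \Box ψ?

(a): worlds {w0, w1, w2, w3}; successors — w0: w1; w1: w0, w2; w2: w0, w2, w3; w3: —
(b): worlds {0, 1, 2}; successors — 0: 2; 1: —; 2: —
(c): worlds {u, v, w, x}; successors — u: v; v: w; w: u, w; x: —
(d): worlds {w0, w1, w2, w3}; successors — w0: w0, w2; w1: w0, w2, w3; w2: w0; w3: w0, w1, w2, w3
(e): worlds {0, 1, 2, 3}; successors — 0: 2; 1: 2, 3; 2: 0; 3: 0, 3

Frame correspondent (Sahlqvist): \forall x \forall y \forall z (Rxy \wedge Ryz \to Rxz) — i.e. transitivity.
(a): fails — Rw1w2 and Rw2w3 but not Rw1w3.
(b): holds.
(c): fails — Ruv and Rvw but not Ruw.
(d): fails — Rw1w3 and Rw3w1 but not Rw1w1.
(e): fails — R02 and R20 but not R00.

(b)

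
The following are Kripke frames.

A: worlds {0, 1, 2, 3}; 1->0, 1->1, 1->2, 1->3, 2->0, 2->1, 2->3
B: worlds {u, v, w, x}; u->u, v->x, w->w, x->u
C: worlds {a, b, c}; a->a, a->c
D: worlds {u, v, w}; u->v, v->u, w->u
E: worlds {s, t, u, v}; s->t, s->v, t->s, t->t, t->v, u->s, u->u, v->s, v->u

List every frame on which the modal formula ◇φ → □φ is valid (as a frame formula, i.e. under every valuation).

Frame correspondent (Sahlqvist): ∀x ∀y ∀z (Rxy ∧ Rxz → y = z) — i.e. partial functionality.
A: fails — 1 sees both 0 and 1.
B: holds.
C: fails — a sees both a and c.
D: holds.
E: fails — s sees both t and v.
Valid on: B, D.

B, D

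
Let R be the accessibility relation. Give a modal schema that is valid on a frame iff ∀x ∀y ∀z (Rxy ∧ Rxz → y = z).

The condition is partial functionality. The CD schema ◇s → □s defines it.

◇s → □s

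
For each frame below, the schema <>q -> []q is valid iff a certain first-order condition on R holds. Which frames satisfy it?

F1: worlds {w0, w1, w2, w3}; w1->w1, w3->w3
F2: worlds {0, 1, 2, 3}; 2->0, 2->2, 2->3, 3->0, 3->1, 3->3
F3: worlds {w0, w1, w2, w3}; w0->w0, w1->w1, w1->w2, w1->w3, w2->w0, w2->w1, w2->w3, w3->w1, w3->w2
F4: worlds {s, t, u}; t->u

This is the axiom for partial functionality; its first-order frame correspondent is forall x forall y forall z (Rxy & Rxz -> y = z).
F1: condition met.
F2: fails — 2 sees both 0 and 2.
F3: fails — w1 sees both w1 and w2.
F4: condition met.
Valid on: F1, F4.

F1, F4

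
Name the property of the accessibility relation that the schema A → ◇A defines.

Reflexivity

This is frame-equivalent to □A → A (substitute ¬A for A and contrapose).
Suppose □A→A is valid. At any x set V(A)={w : Rxw}. Then □A holds at x, so A holds at x, i.e. Rxx.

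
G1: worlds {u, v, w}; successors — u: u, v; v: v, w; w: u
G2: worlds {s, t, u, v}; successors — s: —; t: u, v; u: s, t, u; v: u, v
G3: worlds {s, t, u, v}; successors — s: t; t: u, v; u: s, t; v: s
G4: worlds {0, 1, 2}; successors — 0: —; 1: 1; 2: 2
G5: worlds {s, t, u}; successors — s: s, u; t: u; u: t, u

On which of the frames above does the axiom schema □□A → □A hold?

G1, G2, G4, G5

The schema corresponds to density: ∀x ∀y (Rxy → ∃z (Rxz ∧ Rzy)).
G1: ✓.
G2: ✓.
G3: fails — Rtv but no z with Rtz and Rzv.
G4: ✓.
G5: ✓.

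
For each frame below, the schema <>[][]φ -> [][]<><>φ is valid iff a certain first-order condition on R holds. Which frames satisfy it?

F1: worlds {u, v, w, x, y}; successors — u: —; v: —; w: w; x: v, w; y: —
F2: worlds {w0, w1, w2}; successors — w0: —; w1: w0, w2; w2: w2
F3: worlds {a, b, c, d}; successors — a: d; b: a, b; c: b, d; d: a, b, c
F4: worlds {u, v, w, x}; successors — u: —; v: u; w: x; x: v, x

Frame correspondent (Sahlqvist): forall x forall y forall z ((xRy & x R^2 z) -> exists w (y R^2 w & z R^2 w)) — i.e. a generalized confluence (Geach) condition.
F1: fails — xRv, xR²w but no t with vR²t and wR²t.
F2: fails — w1Rw0, w1R²w2 but no w with w0R²w and w2R²w.
F3: satisfies the condition.
F4: fails — wRx, wR²v but no t with xR²t and vR²t.

F3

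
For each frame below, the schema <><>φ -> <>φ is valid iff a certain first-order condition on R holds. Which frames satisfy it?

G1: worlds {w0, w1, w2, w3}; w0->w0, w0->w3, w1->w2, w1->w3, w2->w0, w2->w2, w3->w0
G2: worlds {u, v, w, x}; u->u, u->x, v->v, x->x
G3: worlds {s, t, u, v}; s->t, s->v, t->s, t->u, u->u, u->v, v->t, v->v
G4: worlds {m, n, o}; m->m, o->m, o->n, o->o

G2, G4

This is the axiom for transitivity; its first-order frame correspondent is forall x forall y forall z (Rxy & Ryz -> Rxz).
G1: fails — Rw1w2 and Rw2w0 but not Rw1w0.
G2: ✓.
G3: fails — Ruv and Rvt but not Rut.
G4: ✓.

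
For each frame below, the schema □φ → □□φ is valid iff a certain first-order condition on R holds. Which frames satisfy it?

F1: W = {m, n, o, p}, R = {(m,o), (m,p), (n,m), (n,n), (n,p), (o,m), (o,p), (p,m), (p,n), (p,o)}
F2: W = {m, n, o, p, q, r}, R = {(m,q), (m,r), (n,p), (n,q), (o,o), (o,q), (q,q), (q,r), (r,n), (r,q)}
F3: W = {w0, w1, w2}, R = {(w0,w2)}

The schema corresponds to transitivity: ∀x ∀y ∀z (Rxy ∧ Ryz → Rxz).
F1: fails — Rom and Rmo but not Roo.
F2: fails — Rmr and Rrn but not Rmn.
F3: satisfies the condition.
Valid on: F3.

F3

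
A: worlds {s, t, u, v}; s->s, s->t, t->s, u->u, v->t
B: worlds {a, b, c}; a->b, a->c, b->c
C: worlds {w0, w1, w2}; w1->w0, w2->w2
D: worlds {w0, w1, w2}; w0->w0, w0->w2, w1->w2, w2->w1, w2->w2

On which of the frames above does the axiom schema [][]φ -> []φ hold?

D

This is the axiom for density; its first-order frame correspondent is forall x forall y (Rxy -> exists z (Rxz & Rzy)).
A: fails — Rvt but no z with Rvz and Rzt.
B: fails — Rab but no z with Raz and Rzb.
C: fails — Rw1w0 but no z with Rw1z and Rzw0.
D: holds.
Valid on: D.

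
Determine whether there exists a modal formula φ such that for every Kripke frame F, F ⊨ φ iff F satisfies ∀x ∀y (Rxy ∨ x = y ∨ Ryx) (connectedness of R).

Not definable by any modal formula

Any modally definable frame class is closed under disjoint unions.
Take 4 disjoint single-world reflexive frames: each is trivially connected, but their disjoint union has 4 worlds with no edge between distinct components, so it is not connected.
So the class is not modally definable.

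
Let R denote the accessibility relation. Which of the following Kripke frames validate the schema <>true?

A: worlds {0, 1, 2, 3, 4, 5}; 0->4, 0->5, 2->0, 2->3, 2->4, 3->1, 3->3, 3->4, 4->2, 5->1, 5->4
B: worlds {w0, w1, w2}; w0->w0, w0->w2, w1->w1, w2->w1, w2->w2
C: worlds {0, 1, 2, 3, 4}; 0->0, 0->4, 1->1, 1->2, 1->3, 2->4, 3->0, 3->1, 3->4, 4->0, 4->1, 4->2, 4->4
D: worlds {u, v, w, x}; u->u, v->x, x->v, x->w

The schema corresponds to seriality: forall x exists y Rxy.
A: fails — world 1 has no successor.
B: ✓.
C: ✓.
D: fails — world w has no successor.
Valid on: B, C.

B, C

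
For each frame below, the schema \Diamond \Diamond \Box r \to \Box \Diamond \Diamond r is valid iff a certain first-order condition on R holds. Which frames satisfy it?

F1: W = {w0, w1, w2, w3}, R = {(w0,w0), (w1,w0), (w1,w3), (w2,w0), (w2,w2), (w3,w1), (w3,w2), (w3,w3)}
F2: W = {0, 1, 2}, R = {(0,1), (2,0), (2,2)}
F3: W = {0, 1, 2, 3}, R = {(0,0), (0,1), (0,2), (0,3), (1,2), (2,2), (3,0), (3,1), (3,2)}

F3

The schema corresponds to a generalized confluence (Geach) condition: \forall x \forall y \forall z ((x R^2 y \wedge xRz) \to \exists w (yRw \wedge z R^2 w)).
F1: fails — w1R²w3, w1Rw0 but no w with w3Rw and w0R²w.
F2: fails — 2R²0, 2R0 but no w with 0Rw and 0R²w.
F3: condition met.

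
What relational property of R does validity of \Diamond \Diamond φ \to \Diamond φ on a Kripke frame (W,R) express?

Equivalently (dual form): □φ → □□φ.
Suppose □φ→□□φ is valid. Take Rxy, Ryz and set V(φ)={w : Rxw}. Then □φ at x, so □□φ at x, so □φ at y, so φ at z, i.e. Rxz.
The converse is a direct semantic check.
So the correspondent is transitivity.

transitivity: \forall x \forall y \forall z (Rxy \wedge Ryz \to Rxz)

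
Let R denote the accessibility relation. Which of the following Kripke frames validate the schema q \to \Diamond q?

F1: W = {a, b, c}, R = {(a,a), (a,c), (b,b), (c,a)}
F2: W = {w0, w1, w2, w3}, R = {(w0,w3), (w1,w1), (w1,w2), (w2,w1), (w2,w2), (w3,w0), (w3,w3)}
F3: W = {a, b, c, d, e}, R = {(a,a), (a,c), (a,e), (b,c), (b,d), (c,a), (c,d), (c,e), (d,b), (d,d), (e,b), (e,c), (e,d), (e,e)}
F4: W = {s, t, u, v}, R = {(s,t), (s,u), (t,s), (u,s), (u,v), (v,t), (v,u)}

Frame correspondent (Sahlqvist): \forall x Rxx — i.e. reflexivity.
F1: fails — world c does not see itself.
F2: fails — world w0 does not see itself.
F3: fails — world b does not see itself.
F4: fails — world s does not see itself.
Valid on no frame.

none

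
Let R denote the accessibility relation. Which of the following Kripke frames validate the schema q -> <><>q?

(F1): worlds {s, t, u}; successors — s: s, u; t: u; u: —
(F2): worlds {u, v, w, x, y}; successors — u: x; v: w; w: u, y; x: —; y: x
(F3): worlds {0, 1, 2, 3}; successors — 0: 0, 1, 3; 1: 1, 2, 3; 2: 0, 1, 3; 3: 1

Frame correspondent (Sahlqvist): forall x exists w (x = w & x R^2 w) — i.e. a generalized confluence (Geach) condition.
(F1): fails — at t but no w with t=w and tR²w.
(F2): fails — at u but no t with u=t and uR²t.
(F3): holds.

(F3)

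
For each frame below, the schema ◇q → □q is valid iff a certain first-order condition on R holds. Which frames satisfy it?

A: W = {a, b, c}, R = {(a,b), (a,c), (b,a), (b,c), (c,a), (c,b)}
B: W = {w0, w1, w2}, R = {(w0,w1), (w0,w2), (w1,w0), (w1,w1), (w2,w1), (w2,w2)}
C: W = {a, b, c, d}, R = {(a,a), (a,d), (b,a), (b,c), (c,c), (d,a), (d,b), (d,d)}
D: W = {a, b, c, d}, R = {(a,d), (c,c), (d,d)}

This is the axiom for partial functionality; its first-order frame correspondent is ∀x ∀y ∀z (Rxy ∧ Rxz → y = z).
A: fails — a sees both b and c.
B: fails — w0 sees both w1 and w2.
C: fails — a sees both a and d.
D: satisfies the condition.
Valid on: D.

D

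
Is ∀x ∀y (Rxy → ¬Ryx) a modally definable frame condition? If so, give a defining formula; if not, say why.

No

Modal frame validity is preserved under surjective bounded morphisms.
The 5-cycle (worlds s,t,u,v,w with s→t→u→v→w→s) is asymmetric. Mapping every world to a single reflexive point • is a surjective bounded morphism, and the reflexive point is not asymmetric (R•• but asymmetry requires ¬R••).
So the class is not modally definable.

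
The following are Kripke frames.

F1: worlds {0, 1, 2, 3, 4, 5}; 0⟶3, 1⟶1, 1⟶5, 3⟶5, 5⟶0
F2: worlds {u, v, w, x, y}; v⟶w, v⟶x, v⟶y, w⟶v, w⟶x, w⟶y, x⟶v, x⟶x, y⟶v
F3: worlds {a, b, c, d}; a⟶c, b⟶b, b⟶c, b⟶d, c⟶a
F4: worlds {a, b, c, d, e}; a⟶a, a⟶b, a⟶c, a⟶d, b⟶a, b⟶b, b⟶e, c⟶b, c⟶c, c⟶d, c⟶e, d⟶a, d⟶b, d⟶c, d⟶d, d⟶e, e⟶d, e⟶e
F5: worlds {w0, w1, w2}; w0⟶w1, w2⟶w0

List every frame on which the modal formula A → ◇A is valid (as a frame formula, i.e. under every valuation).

The schema corresponds to reflexivity: ∀x Rxx.
F1: fails — world 0 does not see itself.
F2: fails — world u does not see itself.
F3: fails — world a does not see itself.
F4: satisfies the condition.
F5: fails — world w0 does not see itself.
Valid on: F4.

F4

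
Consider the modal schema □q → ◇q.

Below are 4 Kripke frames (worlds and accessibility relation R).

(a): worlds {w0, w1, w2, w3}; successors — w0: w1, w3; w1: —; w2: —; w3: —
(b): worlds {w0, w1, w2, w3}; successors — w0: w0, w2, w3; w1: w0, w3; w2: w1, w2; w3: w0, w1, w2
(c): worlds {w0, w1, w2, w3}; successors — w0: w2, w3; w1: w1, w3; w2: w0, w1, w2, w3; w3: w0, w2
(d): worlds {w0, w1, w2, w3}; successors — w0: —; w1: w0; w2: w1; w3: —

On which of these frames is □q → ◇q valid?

This is the axiom for seriality; its first-order frame correspondent is ∀x ∃y Rxy.
(a): fails — world w1 has no successor.
(b): ✓.
(c): ✓.
(d): fails — world w0 has no successor.

(b), (c)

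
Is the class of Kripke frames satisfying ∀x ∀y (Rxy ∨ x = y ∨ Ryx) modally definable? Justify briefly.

Not definable by any modal formula

Any modally definable frame class is closed under disjoint unions.
Take 2 disjoint single-world reflexive frames: each is trivially connected, but their disjoint union has 2 worlds with no edge between distinct components, so it is not connected.
So the class is not modally definable.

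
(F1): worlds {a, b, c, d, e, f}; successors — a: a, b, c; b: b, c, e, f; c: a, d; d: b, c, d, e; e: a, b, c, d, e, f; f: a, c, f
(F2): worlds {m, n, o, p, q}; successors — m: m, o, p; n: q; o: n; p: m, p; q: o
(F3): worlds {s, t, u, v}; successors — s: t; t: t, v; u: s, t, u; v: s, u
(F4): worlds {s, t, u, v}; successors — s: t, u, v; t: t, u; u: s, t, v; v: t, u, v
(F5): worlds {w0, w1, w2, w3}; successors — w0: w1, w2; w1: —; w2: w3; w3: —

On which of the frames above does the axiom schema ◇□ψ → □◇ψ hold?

Frame correspondent (Sahlqvist): ∀x ∀y ∀z (Rxy ∧ Rxz → ∃w (Ryw ∧ Rzw)) — i.e. convergence.
(F1): fails — Rab and Rac but b and c have no common successor.
(F2): fails — Rmo and Rmm but o and m have no common successor.
(F3): fails — Rtv and Rtt but v and t have no common successor.
(F4): holds.
(F5): fails — Rw0w1 and Rw0w1 but w1 and w1 have no common successor.

(F4)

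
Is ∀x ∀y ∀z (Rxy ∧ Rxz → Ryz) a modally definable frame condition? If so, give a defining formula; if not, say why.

Yes, by ◇p → □◇p

The condition is the Euclidean property. A defining modal formula is ◇p → □◇p.
Suppose ◇p→□◇p is valid. Take Rxy, Rxz and set V(p)={y}. Then ◇p at x, so □◇p at x, so ◇p at z, so some w with Rzw has p; w=y, i.e. Rzy. By symmetry of the argument, Ryz.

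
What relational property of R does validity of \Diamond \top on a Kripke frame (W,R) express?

This schema is equivalent to the D axiom □A → ◇A.
It corresponds to seriality: \forall x \exists y Rxy.

seriality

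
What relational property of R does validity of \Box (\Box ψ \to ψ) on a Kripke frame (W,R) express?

Shift-reflexivity

Suppose □(□ψ→ψ) is valid. Take Rxy and set V(ψ)={w : Ryw}. Then at y, □ψ holds; since □(□ψ→ψ) at x, □ψ→ψ at y, so ψ at y, i.e. Ryy.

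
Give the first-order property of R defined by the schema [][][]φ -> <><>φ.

This is a Sahlqvist (Geach-type) schema ◇^0□^3φ → □^0◇^2φ.
Minimal-valuation argument: fix x; take any y with xR^0y and any z with xR^0z. Set V(φ) to the set of worlds R-reachable from y in exactly 3 steps. Then □^3φ holds at y, so the antecedent holds at x; validity forces ◇^2φ at z, giving a w with zR^2w and yR^3w.
First-order correspondent: forall x exists w (x R^3 w & x R^2 w).

forall x exists w (x R^3 w & x R^2 w)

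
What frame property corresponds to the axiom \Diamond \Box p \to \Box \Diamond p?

convergence: \forall x \forall y \forall z (Rxy \wedge Rxz \to \exists w (Ryw \wedge Rzw))

Suppose ◇□p→□◇p is valid. Take Rxy, Rxz and set V(p)={w : Ryw}. Then □p at y so ◇□p at x, so □◇p at x, so ◇p at z, giving w with Rzw and Ryw.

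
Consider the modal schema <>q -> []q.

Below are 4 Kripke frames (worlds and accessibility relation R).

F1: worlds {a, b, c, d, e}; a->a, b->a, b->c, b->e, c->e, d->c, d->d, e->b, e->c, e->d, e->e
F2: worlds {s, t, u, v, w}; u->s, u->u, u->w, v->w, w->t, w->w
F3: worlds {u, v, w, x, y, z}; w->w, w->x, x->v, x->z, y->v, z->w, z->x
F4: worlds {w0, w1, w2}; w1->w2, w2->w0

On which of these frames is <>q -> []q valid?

F4

Frame correspondent (Sahlqvist): forall x forall y forall z (Rxy & Rxz -> y = z) — i.e. partial functionality.
F1: fails — b sees both a and c.
F2: fails — u sees both s and u.
F3: fails — w sees both w and x.
F4: satisfies the condition.
Valid on: F4.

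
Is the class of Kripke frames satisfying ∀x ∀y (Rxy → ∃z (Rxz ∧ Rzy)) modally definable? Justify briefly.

Yes — defined by □□r → □r

The condition is density. A defining modal formula is □□r → □r.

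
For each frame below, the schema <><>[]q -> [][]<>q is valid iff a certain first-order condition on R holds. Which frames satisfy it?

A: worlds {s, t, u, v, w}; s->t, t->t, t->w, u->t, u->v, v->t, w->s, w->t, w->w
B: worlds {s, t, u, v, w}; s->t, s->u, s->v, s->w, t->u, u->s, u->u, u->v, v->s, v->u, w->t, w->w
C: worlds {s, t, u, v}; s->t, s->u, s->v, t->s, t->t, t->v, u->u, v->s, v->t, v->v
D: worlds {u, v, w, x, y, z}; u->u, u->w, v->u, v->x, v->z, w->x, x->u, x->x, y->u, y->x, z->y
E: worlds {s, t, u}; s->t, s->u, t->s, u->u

The schema corresponds to a generalized confluence (Geach) condition: forall x forall y forall z ((x R^2 y & x R^2 z) -> exists w (yRw & zRw)).
A: satisfies the condition.
B: fails — sR²t, sR²w but no w* with tRw* and wRw*.
C: fails — sR²t, sR²u but no w with tRw and uRw.
D: fails — uR²u, uR²w but no t with uRt and wRt.
E: fails — tR²t, tR²u but no w with tRw and uRw.

A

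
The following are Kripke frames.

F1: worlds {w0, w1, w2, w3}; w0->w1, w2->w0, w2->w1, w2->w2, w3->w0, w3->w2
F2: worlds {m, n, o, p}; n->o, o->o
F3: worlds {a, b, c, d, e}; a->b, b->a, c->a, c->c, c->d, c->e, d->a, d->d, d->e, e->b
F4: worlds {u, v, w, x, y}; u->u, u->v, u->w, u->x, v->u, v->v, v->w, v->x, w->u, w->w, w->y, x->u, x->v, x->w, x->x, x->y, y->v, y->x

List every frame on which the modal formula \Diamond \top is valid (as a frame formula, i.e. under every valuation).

Frame correspondent (Sahlqvist): \forall x \exists y Rxy — i.e. seriality.
F1: fails — world w1 has no successor.
F2: fails — world m has no successor.
F3: satisfies the condition.
F4: satisfies the condition.
Valid on: F3, F4.

F3, F4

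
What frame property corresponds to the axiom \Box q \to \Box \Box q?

Suppose □q→□□q is valid. Take Rxy, Ryz and set V(q)={w : Rxw}. Then □q at x, so □□q at x, so □q at y, so q at z, i.e. Rxz.

transitivity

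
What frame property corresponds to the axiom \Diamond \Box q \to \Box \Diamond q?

Convergence

Suppose ◇□q→□◇q is valid. Take Rxy, Rxz and set V(q)={w : Ryw}. Then □q at y so ◇□q at x, so □◇q at x, so ◇q at z, giving w with Rzw and Ryw.
Conversely, any frame satisfying \forall x \forall y \forall z (Rxy \wedge Rxz \to \exists w (Ryw \wedge Rzw)) validates the schema.
So the correspondent is convergence.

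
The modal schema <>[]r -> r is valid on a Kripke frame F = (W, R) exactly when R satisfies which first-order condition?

Replacing r by ¬r and contraposing gives the equivalent schema r → □◇r.
Suppose r→□◇r is valid. Take Rxy and set V(r)={x}. Then r at x, so □◇r at x, so ◇r at y, so some z with Ryz has r; z=x, i.e. Ryx.
Conversely, on a frame with symmetry the schema holds at every world under every valuation.
So the correspondent is symmetry.

symmetry: forall x forall y (Rxy -> Ryx)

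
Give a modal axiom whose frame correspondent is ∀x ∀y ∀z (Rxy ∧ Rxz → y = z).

◇r → □r

A defining formula is ◇r → □r (the CD axiom).
Suppose ◇r→□r is valid. Take Rxy, Rxz and set V(r)={y}. Then ◇r at x, so □r at x, so r at z, i.e. z=y.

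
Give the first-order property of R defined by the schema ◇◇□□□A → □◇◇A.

∀x ∀y ∀z ((xR²y ∧ xRz) → ∃w (yR³w ∧ zR²w))

This is a Sahlqvist (Geach-type) schema ◇^2□^3A → □^1◇^2A.
Minimal-valuation argument: fix x; take any y with xR^2y and any z with xR^1z. Set V(A) to the set of worlds R-reachable from y in exactly 3 steps. Then □^3A holds at y, so the antecedent holds at x; validity forces ◇^2A at z, giving a w with zR^2w and yR^3w.
First-order correspondent: ∀x ∀y ∀z ((xR²y ∧ xRz) → ∃w (yR³w ∧ zR²w)).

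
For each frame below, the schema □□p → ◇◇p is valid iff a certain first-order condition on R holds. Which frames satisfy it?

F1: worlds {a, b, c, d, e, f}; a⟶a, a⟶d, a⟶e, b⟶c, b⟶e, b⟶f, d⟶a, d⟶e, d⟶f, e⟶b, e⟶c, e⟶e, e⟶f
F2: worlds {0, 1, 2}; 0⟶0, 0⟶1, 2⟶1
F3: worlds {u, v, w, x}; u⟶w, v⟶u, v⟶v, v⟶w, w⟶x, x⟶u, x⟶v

F3

The schema corresponds to a generalized confluence (Geach) condition: ∀x ∃w (xR²w ∧ xR²w).
F1: fails — at c but no w with cR²w and cR²w.
F2: fails — at 1 but no w with 1R²w and 1R²w.
F3: holds.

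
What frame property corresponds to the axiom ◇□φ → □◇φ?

Convergence

Suppose ◇□φ→□◇φ is valid. Take Rxy, Rxz and set V(φ)={w : Ryw}. Then □φ at y so ◇□φ at x, so □◇φ at x, so ◇φ at z, giving w with Rzw and Ryw.
Conversely, any frame satisfying ∀x ∀y ∀z (Rxy ∧ Rxz → ∃w (Ryw ∧ Rzw)) validates the schema.
Frame condition: ∀x ∀y ∀z (Rxy ∧ Rxz → ∃w (Ryw ∧ Rzw)).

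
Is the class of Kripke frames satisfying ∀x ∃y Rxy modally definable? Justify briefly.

Yes, by □r → ◇r

The condition is seriality. A defining modal formula is □r → ◇r.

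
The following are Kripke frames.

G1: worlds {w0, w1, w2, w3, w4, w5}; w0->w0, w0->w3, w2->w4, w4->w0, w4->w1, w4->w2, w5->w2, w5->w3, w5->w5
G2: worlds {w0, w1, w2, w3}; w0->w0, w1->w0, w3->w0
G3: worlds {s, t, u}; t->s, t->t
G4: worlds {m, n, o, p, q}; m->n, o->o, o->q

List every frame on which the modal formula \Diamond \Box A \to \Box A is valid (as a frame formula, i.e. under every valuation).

G2

The schema corresponds to the Euclidean property: \forall x \forall y \forall z (Rxy \wedge Rxz \to Ryz).
G1: fails — Rw0w3 and Rw0w0 but not Rw3w0.
G2: satisfies the condition.
G3: fails — Rts and Rtt but not Rst.
G4: fails — Rmn and Rmn but not Rnn.
Valid on: G2.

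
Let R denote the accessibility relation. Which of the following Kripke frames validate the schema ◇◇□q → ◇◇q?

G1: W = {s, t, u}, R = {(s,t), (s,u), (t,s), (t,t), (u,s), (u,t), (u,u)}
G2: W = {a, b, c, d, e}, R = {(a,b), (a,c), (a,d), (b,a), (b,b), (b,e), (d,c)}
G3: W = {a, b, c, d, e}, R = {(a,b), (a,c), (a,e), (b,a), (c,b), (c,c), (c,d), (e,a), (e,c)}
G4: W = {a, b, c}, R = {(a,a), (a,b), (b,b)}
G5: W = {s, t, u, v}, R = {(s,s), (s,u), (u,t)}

This is the axiom for a generalized confluence (Geach) condition; its first-order frame correspondent is ∀x ∀y (xR²y → ∃w (yRw ∧ xR²w)).
G1: holds.
G2: fails — aR²c but no w with cRw and aR²w.
G3: fails — aR²d but no w with dRw and aR²w.
G4: holds.
G5: fails — sR²t but no w with tRw and sR²w.

G1, G4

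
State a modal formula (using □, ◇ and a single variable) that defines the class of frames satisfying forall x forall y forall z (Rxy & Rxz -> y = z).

◇p → □p

The condition is partial functionality. The CD schema ◇p → □p defines it.
Suppose ◇p→□p is valid. Take Rxy, Rxz and set V(p)={y}. Then ◇p at x, so □p at x, so p at z, i.e. z=y.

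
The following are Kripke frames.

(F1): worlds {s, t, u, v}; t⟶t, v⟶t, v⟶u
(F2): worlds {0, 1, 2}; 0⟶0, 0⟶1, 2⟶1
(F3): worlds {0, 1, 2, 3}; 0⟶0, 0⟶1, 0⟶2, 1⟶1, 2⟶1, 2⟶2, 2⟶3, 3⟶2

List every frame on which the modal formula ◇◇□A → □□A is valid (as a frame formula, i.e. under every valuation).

(F1)

The schema corresponds to a generalized confluence (Geach) condition: ∀x ∀y ∀z ((xR²y ∧ xR²z) → ∃w (yRw ∧ z = w)).
(F1): condition met.
(F2): fails — 0R²1, 0R²0 but no w with 1Rw and 0=w.
(F3): fails — 0R²0, 0R²3 but no w with 0Rw and 3=w.
Valid on: (F1).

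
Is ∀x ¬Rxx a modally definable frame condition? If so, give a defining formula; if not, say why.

Modal frame validity is preserved under surjective bounded morphisms.
The 5-cycle (worlds w0,w1,w2,w3,w4 with w0→w1→w2→w3→w4→w0) is irreflexive, and the map sending every world to a single reflexive point • is a surjective bounded morphism (forth: every edge maps to (•,•); back: every world has a successor). So any modal formula valid on the 5-cycle is also valid on the reflexive point, which is not irreflexive.
Hence irreflexivity is not modally definable.

Not definable by any modal formula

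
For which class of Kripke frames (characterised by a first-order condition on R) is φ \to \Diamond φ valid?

reflexivity: \forall x Rxx

This is frame-equivalent to □φ → φ (substitute ¬φ for φ and contrapose).
Suppose □φ→φ is valid. At any x set V(φ)={w : Rxw}. Then □φ holds at x, so φ holds at x, i.e. Rxx.
Conversely, any frame satisfying \forall x Rxx validates the schema.
Frame condition: \forall x Rxx.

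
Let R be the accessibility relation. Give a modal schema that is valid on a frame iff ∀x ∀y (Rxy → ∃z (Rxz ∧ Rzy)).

□□r → □r

This is density; the standard corresponding axiom is C4: □□r → □r.
Suppose □□r→□r is valid. Take Rxy and set V(r)={w : xR²w}. Then □□r at x, so □r at x, so r at y, i.e. ∃z(Rxz∧Rzy).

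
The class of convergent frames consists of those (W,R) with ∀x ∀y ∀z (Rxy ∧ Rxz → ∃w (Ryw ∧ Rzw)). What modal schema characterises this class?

A defining formula is ◇□s → □◇s (the .2 axiom).

◇□s → □◇s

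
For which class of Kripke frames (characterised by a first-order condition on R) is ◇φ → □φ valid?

Partial functionality

Suppose ◇φ→□φ is valid. Take Rxy, Rxz and set V(φ)={y}. Then ◇φ at x, so □φ at x, so φ at z, i.e. z=y.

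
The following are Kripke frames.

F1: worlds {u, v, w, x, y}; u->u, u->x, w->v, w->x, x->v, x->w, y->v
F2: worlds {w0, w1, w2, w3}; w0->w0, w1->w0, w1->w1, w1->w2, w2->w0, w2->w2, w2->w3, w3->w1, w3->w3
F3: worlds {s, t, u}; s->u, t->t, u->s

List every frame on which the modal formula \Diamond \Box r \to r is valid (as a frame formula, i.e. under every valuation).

Frame correspondent (Sahlqvist): \forall x \forall y (xRy \to \exists w (yRw \wedge x = w)) — i.e. a generalized confluence (Geach) condition.
F1: fails — uRx but no t with xRt and u=t.
F2: fails — w1Rw0 but no w with w0Rw and w1=w.
F3: holds.

F3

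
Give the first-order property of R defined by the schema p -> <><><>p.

This is a Sahlqvist (Geach-type) schema ◇^0□^0p → □^0◇^3p.
First-order correspondent: forall x exists w (x = w & x R^3 w).

forall x exists w (x = w & x R^3 w)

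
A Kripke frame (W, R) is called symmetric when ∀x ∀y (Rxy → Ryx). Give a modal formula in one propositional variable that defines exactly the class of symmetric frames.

A defining formula is p → □◇p (the B axiom).
Suppose p→□◇p is valid. Take Rxy and set V(p)={x}. Then p at x, so □◇p at x, so ◇p at y, so some z with Ryz has p; z=x, i.e. Ryx.

p → □◇p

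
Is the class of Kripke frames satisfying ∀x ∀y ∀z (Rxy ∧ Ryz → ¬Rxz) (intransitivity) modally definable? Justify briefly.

Any modally definable frame class is closed under surjective bounded morphisms.
The 5-cycle (worlds s,t,u,v,w with s→t→u→v→w→s) is intransitive. Mapping every world to a single reflexive point • is a surjective bounded morphism; the reflexive point is not intransitive (R••∧R•• but R••).
So no modal formula (or set of formulas) defines exactly the intransitive frames.

Not definable by any modal formula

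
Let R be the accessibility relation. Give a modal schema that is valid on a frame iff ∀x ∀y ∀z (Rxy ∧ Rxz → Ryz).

◇s → □◇s

This is the Euclidean property; the standard corresponding axiom is 5: ◇s → □◇s.
Suppose ◇s→□◇s is valid. Take Rxy, Rxz and set V(s)={y}. Then ◇s at x, so □◇s at x, so ◇s at z, so some w with Rzw has s; w=y, i.e. Rzy. By symmetry of the argument, Ryz.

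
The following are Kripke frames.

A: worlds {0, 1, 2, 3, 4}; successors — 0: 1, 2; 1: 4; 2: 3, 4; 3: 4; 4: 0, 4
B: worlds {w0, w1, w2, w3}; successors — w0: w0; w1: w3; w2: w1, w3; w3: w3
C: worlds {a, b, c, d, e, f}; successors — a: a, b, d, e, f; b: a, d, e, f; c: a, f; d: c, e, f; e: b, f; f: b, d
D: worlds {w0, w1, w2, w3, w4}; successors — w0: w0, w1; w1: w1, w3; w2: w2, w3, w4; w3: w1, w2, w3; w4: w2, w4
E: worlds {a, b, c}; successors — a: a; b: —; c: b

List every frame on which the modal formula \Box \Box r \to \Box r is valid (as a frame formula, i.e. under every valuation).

D

This is the axiom for density; its first-order frame correspondent is \forall x \forall y (Rxy \to \exists z (Rxz \wedge Rzy)).
A: fails — R02 but no z with R0z and Rz2.
B: fails — Rw2w1 but no z with Rw2z and Rzw1.
C: fails — Rdc but no z with Rdz and Rzc.
D: condition met.
E: fails — Rcb but no z with Rcz and Rzb.
Valid on: D.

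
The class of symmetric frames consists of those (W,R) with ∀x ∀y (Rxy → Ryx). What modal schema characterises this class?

ψ → □◇ψ

This is symmetry; the standard corresponding axiom is B: ψ → □◇ψ.
Suppose ψ→□◇ψ is valid. Take Rxy and set V(ψ)={x}. Then ψ at x, so □◇ψ at x, so ◇ψ at y, so some z with Ryz has ψ; z=x, i.e. Ryx.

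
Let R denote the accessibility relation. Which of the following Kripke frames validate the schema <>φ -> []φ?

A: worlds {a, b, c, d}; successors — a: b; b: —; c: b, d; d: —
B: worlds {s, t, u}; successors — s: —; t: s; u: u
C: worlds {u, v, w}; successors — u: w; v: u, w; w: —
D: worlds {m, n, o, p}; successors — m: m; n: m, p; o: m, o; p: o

B

The schema corresponds to partial functionality: forall x forall y forall z (Rxy & Rxz -> y = z).
A: fails — c sees both b and d.
B: condition met.
C: fails — v sees both u and w.
D: fails — n sees both m and p.
Valid on: B.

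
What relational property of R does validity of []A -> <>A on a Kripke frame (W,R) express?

Seriality

Suppose □A→◇A is valid. At any x set V(A)=W. Then □A at x, so ◇A at x, so x has a successor.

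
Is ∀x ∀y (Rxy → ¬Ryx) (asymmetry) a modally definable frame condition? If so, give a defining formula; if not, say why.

Not modally definable

If a class were modally definable it would be closed under surjective bounded morphisms (Goldblatt–Thomason).
The 5-cycle (worlds w0,w1,w2,w3,w4 with w0→w1→w2→w3→w4→w0) is asymmetric. Mapping every world to a single reflexive point • is a surjective bounded morphism, and the reflexive point is not asymmetric (R•• but asymmetry requires ¬R••).
So the class is not modally definable.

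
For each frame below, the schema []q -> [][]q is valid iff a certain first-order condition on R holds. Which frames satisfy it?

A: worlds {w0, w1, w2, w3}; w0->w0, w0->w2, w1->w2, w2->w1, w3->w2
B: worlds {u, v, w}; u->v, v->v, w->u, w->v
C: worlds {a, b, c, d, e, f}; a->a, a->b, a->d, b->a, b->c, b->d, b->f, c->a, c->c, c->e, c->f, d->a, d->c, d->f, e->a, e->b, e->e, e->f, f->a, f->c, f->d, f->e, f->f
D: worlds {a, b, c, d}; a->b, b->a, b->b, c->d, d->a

This is the axiom for transitivity; its first-order frame correspondent is forall x forall y forall z (Rxy & Ryz -> Rxz).
A: fails — Rw1w2 and Rw2w1 but not Rw1w1.
B: holds.
C: fails — Rdf and Rfd but not Rdd.
D: fails — Rcd and Rda but not Rca.
Valid on: B.

B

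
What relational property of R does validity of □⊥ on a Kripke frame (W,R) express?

emptiness of R: ∀x ∀y ¬Rxy

This is the Ver axiom.
Its frame correspondent is emptiness of R — ∀x ∀y ¬Rxy.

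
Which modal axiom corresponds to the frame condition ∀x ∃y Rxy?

This is seriality; the standard corresponding axiom is D: □q → ◇q.
Suppose □q→◇q is valid. At any x set V(q)=W. Then □q at x, so ◇q at x, so x has a successor.

□q → ◇q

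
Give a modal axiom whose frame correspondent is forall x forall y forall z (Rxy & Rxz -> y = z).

◇s → □s

The condition is partial functionality. The CD schema ◇s → □s defines it.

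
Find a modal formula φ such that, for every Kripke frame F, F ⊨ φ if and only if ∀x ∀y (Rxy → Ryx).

p → □◇p

This is symmetry; the standard corresponding axiom is B: p → □◇p.
Suppose p→□◇p is valid. Take Rxy and set V(p)={x}. Then p at x, so □◇p at x, so ◇p at y, so some z with Ryz has p; z=x, i.e. Ryx.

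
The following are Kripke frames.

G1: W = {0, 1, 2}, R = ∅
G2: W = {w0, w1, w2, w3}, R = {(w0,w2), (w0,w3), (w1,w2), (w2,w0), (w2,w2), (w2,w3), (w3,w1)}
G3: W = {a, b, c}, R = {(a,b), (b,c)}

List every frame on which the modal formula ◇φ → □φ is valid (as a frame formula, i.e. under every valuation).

G1, G3

The schema corresponds to partial functionality: ∀x ∀y ∀z (Rxy ∧ Rxz → y = z).
G1: condition met.
G2: fails — w0 sees both w2 and w3.
G3: condition met.
Valid on: G1, G3.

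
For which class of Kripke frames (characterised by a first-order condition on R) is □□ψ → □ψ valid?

density

This schema is the C4 axiom.
It corresponds to density: ∀x ∀y (Rxy → ∃z (Rxz ∧ Rzy)).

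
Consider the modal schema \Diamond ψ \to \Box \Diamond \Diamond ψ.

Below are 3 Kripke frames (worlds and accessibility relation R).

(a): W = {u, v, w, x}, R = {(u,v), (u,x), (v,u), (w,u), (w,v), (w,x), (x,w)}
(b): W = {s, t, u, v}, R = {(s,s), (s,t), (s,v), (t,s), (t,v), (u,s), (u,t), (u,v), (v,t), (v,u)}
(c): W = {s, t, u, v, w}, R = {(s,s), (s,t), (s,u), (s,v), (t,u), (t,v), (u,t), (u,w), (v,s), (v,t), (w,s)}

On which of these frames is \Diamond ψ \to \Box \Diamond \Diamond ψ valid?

The schema corresponds to a generalized confluence (Geach) condition: \forall x \forall y \forall z ((xRy \wedge xRz) \to \exists w (y = w \wedge z R^2 w)).
(a): fails — wRu, wRv but no t with u=t and vR²t.
(b): ✓.
(c): fails — sRt, sRu but no w* with t=w* and uR²w*.
Valid on: (b).

(b)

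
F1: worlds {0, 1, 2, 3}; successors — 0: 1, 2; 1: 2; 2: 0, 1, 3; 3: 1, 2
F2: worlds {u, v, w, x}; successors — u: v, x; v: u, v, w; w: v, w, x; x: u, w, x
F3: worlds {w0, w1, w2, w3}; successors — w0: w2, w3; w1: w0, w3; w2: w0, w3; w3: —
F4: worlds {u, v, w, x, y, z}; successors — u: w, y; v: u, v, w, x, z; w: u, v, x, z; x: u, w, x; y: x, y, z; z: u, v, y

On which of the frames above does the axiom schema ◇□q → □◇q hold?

The schema corresponds to convergence: ∀x ∀y ∀z (Rxy ∧ Rxz → ∃w (Ryw ∧ Rzw)).
F1: fails — R02 and R01 but 2 and 1 have no common successor.
F2: satisfies the condition.
F3: fails — Rw0w2 and Rw0w3 but w2 and w3 have no common successor.
F4: fails — Rvu and Rvw but u and w have no common successor.

F2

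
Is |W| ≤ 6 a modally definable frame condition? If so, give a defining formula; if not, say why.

Modal frame validity is preserved under disjoint unions.
Any modal formula valid on each of 7 disjoint one-world frames is valid on their disjoint union (validity is preserved under disjoint unions). Each one-world frame has |W|=1≤6, but the union has |W|=7.
So no modal formula (or set of formulas) defines exactly the |W|≤6 frames.

No — not modally definable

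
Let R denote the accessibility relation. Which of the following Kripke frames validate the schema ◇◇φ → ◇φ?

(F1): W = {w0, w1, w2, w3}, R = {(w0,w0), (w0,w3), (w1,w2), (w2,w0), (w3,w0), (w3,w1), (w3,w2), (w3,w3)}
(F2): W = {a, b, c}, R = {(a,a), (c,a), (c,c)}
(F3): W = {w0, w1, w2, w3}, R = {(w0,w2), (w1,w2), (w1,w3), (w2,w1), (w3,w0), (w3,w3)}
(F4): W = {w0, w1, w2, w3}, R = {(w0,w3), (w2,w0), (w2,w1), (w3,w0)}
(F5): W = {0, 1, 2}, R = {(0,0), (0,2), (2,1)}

(F2)

Frame correspondent (Sahlqvist): ∀x ∀y ∀z (Rxy ∧ Ryz → Rxz) — i.e. transitivity.
(F1): fails — Rw1w2 and Rw2w0 but not Rw1w0.
(F2): satisfies the condition.
(F3): fails — Rw1w2 and Rw2w1 but not Rw1w1.
(F4): fails — Rw3w0 and Rw0w3 but not Rw3w3.
(F5): fails — R02 and R21 but not R01.
Valid on: (F2).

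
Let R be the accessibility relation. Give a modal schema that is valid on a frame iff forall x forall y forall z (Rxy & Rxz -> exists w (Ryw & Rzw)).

A defining formula is ◇□r → □◇r (the .2 axiom).
Suppose ◇□r→□◇r is valid. Take Rxy, Rxz and set V(r)={w : Ryw}. Then □r at y so ◇□r at x, so □◇r at x, so ◇r at z, giving w with Rzw and Ryw.

◇□r → □◇r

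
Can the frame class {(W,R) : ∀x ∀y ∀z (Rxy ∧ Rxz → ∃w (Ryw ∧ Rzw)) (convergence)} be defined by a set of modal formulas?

Yes: it is convergence, defined by the .2 schema ◇□r → □◇r.

Yes — defined by ◇□r → □◇r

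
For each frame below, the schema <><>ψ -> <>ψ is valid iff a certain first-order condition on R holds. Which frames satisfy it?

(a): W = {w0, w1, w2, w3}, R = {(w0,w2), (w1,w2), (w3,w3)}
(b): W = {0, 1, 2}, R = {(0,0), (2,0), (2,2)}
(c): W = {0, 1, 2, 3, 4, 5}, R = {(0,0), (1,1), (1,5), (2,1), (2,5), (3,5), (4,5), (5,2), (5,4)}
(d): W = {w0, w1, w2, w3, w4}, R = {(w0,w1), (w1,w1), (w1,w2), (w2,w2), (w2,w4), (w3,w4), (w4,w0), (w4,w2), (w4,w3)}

(a), (b)

This is the axiom for transitivity; its first-order frame correspondent is forall x forall y forall z (Rxy & Ryz -> Rxz).
(a): satisfies the condition.
(b): satisfies the condition.
(c): fails — R45 and R54 but not R44.
(d): fails — Rw1w2 and Rw2w4 but not Rw1w4.
Valid on: (a), (b).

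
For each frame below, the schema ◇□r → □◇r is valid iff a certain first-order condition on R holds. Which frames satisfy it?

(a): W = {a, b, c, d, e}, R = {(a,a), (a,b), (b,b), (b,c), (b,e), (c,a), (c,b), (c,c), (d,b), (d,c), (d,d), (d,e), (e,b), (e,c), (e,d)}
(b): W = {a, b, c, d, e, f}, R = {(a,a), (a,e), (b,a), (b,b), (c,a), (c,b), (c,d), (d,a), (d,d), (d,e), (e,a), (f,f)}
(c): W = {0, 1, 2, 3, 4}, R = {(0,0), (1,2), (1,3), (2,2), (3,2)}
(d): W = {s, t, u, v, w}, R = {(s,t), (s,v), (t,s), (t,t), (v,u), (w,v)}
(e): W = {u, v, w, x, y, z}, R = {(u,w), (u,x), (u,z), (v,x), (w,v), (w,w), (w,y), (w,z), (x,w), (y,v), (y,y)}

The schema corresponds to convergence: ∀x ∀y ∀z (Rxy ∧ Rxz → ∃w (Ryw ∧ Rzw)).
(a): holds.
(b): holds.
(c): holds.
(d): fails — Rsv and Rst but v and t have no common successor.
(e): fails — Ruz and Ruz but z and z have no common successor.

(a), (b), (c)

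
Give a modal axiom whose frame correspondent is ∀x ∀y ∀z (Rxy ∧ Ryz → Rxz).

□r → □□r

The condition is transitivity. The 4 schema □r → □□r defines it.
Suppose □r→□□r is valid. Take Rxy, Ryz and set V(r)={w : Rxw}. Then □r at x, so □□r at x, so □r at y, so r at z, i.e. Rxz.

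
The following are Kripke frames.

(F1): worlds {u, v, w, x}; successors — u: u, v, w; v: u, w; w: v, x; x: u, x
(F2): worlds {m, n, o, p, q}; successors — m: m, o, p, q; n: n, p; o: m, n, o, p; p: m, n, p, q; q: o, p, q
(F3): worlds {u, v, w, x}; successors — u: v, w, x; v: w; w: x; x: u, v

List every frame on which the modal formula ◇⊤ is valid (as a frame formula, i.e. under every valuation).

The schema corresponds to seriality: ∀x ∃y Rxy.
(F1): condition met.
(F2): condition met.
(F3): condition met.
Valid on: (F1), (F2), (F3).

(F1), (F2), (F3)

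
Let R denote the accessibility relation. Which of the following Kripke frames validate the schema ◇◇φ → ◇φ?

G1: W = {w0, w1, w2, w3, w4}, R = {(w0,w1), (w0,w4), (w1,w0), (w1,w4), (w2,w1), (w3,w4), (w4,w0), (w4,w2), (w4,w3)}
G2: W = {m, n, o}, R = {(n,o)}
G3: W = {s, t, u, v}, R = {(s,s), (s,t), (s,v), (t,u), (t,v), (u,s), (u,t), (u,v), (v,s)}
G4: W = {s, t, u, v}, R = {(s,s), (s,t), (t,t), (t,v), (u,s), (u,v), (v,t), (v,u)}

G2

Frame correspondent (Sahlqvist): ∀x ∀y ∀z (Rxy ∧ Ryz → Rxz) — i.e. transitivity.
G1: fails — Rw1w0 and Rw0w1 but not Rw1w1.
G2: ✓.
G3: fails — Rtv and Rvs but not Rts.
G4: fails — Ruv and Rvt but not Rut.
Valid on: G2.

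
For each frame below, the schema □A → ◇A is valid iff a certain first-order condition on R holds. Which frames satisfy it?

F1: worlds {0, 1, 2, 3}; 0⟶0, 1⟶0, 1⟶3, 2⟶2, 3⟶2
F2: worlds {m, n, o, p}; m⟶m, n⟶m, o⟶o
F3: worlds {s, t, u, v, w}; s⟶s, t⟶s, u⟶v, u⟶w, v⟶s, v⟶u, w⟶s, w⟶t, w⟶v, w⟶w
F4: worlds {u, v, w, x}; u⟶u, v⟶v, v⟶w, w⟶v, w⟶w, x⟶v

This is the axiom for seriality; its first-order frame correspondent is ∀x ∃y Rxy.
F1: holds.
F2: fails — world p has no successor.
F3: holds.
F4: holds.
Valid on: F1, F3, F4.

F1, F3, F4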